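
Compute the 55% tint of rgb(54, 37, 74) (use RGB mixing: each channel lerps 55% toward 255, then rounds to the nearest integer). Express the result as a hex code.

#A59DAE

A 55% tint moves each channel 55% toward 255:
  R: 54 + 110.55 = 164.55 → 165
  G: 37 + 119.9 = 156.9 → 157
  B: 74 + 99.55 = 173.55 → 174
rgb(165, 157, 174) = #A59DAE.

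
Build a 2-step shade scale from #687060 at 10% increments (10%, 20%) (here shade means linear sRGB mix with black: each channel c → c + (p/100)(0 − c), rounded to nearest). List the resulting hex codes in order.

#687060 is rgb(104, 112, 96).
10%: (104 − 10.4 = 93.6→94, 112 − 11.2 = 100.8→101, 96 − 9.6 = 86.4→86) → #5E6556
20%: (104 − 20.8 = 83.2→83, 112 − 22.4 = 89.6→90, 96 − 19.2 = 76.8→77) → #535A4D

#5E6556, #535A4D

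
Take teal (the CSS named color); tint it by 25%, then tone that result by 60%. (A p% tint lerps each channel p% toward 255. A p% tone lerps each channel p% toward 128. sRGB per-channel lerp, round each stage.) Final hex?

CSS teal is rgb(0, 128, 128).
Lerp each channel 25% toward 255:
  R: 0 + 63.75 = 63.75 → 64
  G: 128 + 0.25×(255−128) = 128 + 31.75 = 159.75 → 160
  B: 128 + 0.25×(255−128) = 128 + 31.75 = 159.75 → 160
After the tint: rgb(64, 160, 160) = #40a0a0.
Per channel, c → c + 0.6(128 − c):
  R: 64 + 38.4 = 102.4 → 102
  G: 160 − 19.2 = 140.8 → 141
  B: 160 + 0.6×(128−160) = 160 − 19.2 = 140.8 → 141
rgb(102, 141, 141) = #668d8d.

#668d8d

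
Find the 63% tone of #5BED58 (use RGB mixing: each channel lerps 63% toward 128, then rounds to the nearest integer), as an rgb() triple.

#5BED58 is rgb(91, 237, 88).
A 63% tone moves each channel 63% toward 128:
  R: 91 + 23.31 = 114.31 → 114
  G: 237 − 68.67 = 168.33 → 168
  B: 88 + 0.63×(128−88) = 88 + 25.2 = 113.2 → 113

rgb(114, 168, 113)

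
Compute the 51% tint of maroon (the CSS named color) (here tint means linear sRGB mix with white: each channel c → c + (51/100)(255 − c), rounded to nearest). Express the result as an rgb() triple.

CSS maroon is rgb(128, 0, 0).
A 51% tint moves each channel 51% toward 255:
  R: 128 + 0.51×(255−128) = 128 + 64.77 = 192.77 → 193
  G: 0 + 0.51×(255−0) = 0 + 130.05 = 130.05 → 130
  B: 0 + 0.51×(255−0) = 0 + 130.05 = 130.05 → 130

rgb(193, 130, 130)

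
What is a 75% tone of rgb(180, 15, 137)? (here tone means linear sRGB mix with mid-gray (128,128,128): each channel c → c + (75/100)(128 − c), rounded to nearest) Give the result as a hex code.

A 75% tone moves each channel 75% toward 128:
  R: 180 + 0.75×(128−180) = 180 − 39 = 141 → 141
  G: 15 + 0.75×(128−15) = 15 + 84.75 = 99.75 → 100
  B: 137 − 6.75 = 130.25 → 130
rgb(141, 100, 130) = #8D6482.

#8D6482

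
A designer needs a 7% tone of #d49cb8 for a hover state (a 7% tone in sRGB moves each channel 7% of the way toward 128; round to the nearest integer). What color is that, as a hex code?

#ce9ab4

#d49cb8 is rgb(212, 156, 184).
Lerp each channel 7% toward 128:
  R: 212 + 0.07×(128−212) = 212 − 5.88 = 206.12 → 206
  G: 156 + 0.07×(128−156) = 156 − 1.96 = 154.04 → 154
  B: 184 − 3.92 = 180.08 → 180
rgb(206, 154, 180) = #ce9ab4.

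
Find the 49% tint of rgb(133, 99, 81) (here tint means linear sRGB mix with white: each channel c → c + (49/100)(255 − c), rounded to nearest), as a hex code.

#C1AFA6

A 49% tint moves each channel 49% toward 255:
  R: 133 + 0.49×(255−133) = 133 + 59.78 = 192.78 → 193
  G: 99 + 0.49×(255−99) = 99 + 76.44 = 175.44 → 175
  B: 81 + 0.49×(255−81) = 81 + 85.26 = 166.26 → 166
rgb(193, 175, 166) = #C1AFA6.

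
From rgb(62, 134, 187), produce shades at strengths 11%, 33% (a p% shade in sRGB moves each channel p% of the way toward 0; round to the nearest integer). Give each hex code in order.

#3777a6, #2a5a7d

11%: (62 − 6.82 = 55.18→55, 134 − 14.74 = 119.26→119, 187 − 20.57 = 166.43→166) → #3777a6
33%: (62 − 20.46 = 41.54→42, 134 − 44.22 = 89.78→90, 187 − 61.71 = 125.29→125) → #2a5a7d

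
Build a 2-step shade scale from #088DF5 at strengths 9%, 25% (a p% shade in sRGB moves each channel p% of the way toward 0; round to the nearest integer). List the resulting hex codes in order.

#088DF5 is rgb(8, 141, 245).
9%: (8 − 0.72 = 7.28→7, 141 − 12.69 = 128.31→128, 245 − 22.05 = 222.95→223) → #0780DF
25%: (8 − 2 = 6→6, 141 − 35.25 = 105.75→106, 245 − 61.25 = 183.75→184) → #066AB8

#0780DF, #066AB8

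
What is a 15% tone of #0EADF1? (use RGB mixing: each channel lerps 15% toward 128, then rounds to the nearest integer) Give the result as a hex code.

#1FA6E0

#0EADF1 is rgb(14, 173, 241).
A 15% tone moves each channel 15% toward 128:
  R: 14 + 0.15×(128−14) = 14 + 17.1 = 31.1 → 31
  G: 173 + 0.15×(128−173) = 173 − 6.75 = 166.25 → 166
  B: 241 + 0.15×(128−241) = 241 − 16.95 = 224.05 → 224
rgb(31, 166, 224) = #1FA6E0.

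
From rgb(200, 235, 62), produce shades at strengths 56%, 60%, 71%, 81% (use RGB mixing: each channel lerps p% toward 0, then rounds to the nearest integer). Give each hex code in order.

#58671b, #505e19, #3a4412, #262d0c

56%: (200 − 112 = 88→88, 235 − 131.6 = 103.4→103, 62 − 34.72 = 27.28→27) → #58671b
60%: (200 − 120 = 80→80, 235 − 141 = 94→94, 62 − 37.2 = 24.8→25) → #505e19
71%: (200 − 142 = 58→58, 235 − 166.85 = 68.15→68, 62 − 44.02 = 17.98→18) → #3a4412
81%: (200 − 162 = 38→38, 235 − 190.35 = 44.65→45, 62 − 50.22 = 11.78→12) → #262d0c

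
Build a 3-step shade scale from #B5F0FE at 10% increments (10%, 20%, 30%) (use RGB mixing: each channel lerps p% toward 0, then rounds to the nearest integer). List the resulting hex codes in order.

#B5F0FE is rgb(181, 240, 254).
10%: (181 − 18.1 = 162.9→163, 240 − 24 = 216→216, 254 − 25.4 = 228.6→229) → #A3D8E5
20%: (181 − 36.2 = 144.8→145, 240 − 48 = 192→192, 254 − 50.8 = 203.2→203) → #91C0CB
30%: (181 − 54.3 = 126.7→127, 240 − 72 = 168→168, 254 − 76.2 = 177.8→178) → #7FA8B2

#A3D8E5, #91C0CB, #7FA8B2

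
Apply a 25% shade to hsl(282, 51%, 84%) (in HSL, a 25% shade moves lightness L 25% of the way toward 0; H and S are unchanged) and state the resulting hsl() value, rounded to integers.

L moves 25% from 84 toward 0: 84 − 21 = 63 → 63.
H and S are unchanged.

hsl(282, 51%, 63%)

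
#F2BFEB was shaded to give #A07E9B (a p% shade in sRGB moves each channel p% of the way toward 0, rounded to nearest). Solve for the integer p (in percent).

#F2BFEB is rgb(242, 191, 235); #A07E9B is rgb(160, 126, 155).
On the R channel (widest range): 160 ≈ 242 + (p/100)(0 − 242), so p ≈ 100×(160 − 242)/(0 − 242) = -8200/-242 = 33.88.
p = 34 reproduces all three channels after rounding.

34%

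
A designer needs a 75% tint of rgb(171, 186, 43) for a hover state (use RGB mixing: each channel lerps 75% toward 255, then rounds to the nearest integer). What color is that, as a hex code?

#eaeeca

Per channel, c → c + 0.75(255 − c):
  R: 171 + 0.75×(255−171) = 171 + 63 = 234 → 234
  G: 186 + 51.75 = 237.75 → 238
  B: 43 + 0.75×(255−43) = 43 + 159 = 202 → 202
rgb(234, 238, 202) = #eaeeca.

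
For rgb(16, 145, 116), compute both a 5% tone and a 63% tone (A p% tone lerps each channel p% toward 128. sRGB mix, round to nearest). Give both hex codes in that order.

#169075, #57867C

5% tone:
  R: 16 + 0.05×(128−16) = 16 + 5.6 = 21.6 → 22
  G: 145 − 0.85 = 144.15 → 144
  B: 116 + 0.6 = 116.6 → 117
  → #169075
63% tone:
  R: 16 + 70.56 = 86.56 → 87
  G: 145 + 0.63×(128−145) = 145 − 10.71 = 134.29 → 134
  B: 116 + 0.63×(128−116) = 116 + 7.56 = 123.56 → 124
  → #57867C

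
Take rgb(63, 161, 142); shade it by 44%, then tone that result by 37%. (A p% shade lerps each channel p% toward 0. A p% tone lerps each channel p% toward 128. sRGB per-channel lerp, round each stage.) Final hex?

Lerp each channel 44% toward 0:
  R: 63 − 27.72 = 35.28 → 35
  G: 161 − 70.84 = 90.16 → 90
  B: 142 − 62.48 = 79.52 → 80
After the shade: rgb(35, 90, 80) = #235A50.
A 37% tone moves each channel 37% toward 128:
  R: 35 + 34.41 = 69.41 → 69
  G: 90 + 14.06 = 104.06 → 104
  B: 80 + 0.37×(128−80) = 80 + 17.76 = 97.76 → 98
rgb(69, 104, 98) = #456862.

#456862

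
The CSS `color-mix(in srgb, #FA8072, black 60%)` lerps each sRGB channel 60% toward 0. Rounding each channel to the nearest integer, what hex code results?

#64332E

#FA8072 is rgb(250, 128, 114).
Lerp each channel 60% toward 0:
  R: 250 − 150 = 100 → 100
  G: 128 + 0.6×(0−128) = 128 − 76.8 = 51.2 → 51
  B: 114 + 0.6×(0−114) = 114 − 68.4 = 45.6 → 46
rgb(100, 51, 46) = #64332E.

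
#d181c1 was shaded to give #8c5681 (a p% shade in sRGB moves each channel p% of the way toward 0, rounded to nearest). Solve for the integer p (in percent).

#d181c1 is rgb(209, 129, 193); #8c5681 is rgb(140, 86, 129).
On the R channel (widest range): 140 ≈ 209 + (p/100)(0 − 209), so p ≈ 100×(140 − 209)/(0 − 209) = -6900/-209 = 33.01.
p = 33 reproduces all three channels after rounding.

33%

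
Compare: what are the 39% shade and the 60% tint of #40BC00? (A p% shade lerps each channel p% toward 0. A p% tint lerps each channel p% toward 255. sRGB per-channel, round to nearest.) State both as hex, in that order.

#277300, #B3E499

#40BC00 is rgb(64, 188, 0).
39% shade:
  R: 64 − 24.96 = 39.04 → 39
  G: 188 + 0.39×(0−188) = 188 − 73.32 = 114.68 → 115
  B: 0 + 0.39×(0−0) = 0 + 0 = 0 → 0
  → #277300
60% tint:
  R: 64 + 0.6×(255−64) = 64 + 114.6 = 178.6 → 179
  G: 188 + 40.2 = 228.2 → 228
  B: 0 + 153 = 153 → 153
  → #B3E499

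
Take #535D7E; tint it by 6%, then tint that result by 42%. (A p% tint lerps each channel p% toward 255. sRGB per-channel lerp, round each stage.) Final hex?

#535D7E is rgb(83, 93, 126).
Per channel, c → c + 0.06(255 − c):
  R: 83 + 0.06×(255−83) = 83 + 10.32 = 93.32 → 93
  G: 93 + 9.72 = 102.72 → 103
  B: 126 + 0.06×(255−126) = 126 + 7.74 = 133.74 → 134
After the tint: rgb(93, 103, 134) = #5D6786.
Lerp each channel 42% toward 255:
  R: 93 + 0.42×(255−93) = 93 + 68.04 = 161.04 → 161
  G: 103 + 0.42×(255−103) = 103 + 63.84 = 166.84 → 167
  B: 134 + 50.82 = 184.82 → 185
rgb(161, 167, 185) = #A1A7B9.

#A1A7B9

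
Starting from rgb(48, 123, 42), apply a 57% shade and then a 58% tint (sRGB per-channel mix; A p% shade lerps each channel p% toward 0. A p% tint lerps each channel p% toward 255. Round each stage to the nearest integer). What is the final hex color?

Lerp each channel 57% toward 0:
  R: 48 + 0.57×(0−48) = 48 − 27.36 = 20.64 → 21
  G: 123 + 0.57×(0−123) = 123 − 70.11 = 52.89 → 53
  B: 42 + 0.57×(0−42) = 42 − 23.94 = 18.06 → 18
After the shade: rgb(21, 53, 18) = #153512.
Lerp each channel 58% toward 255:
  R: 21 + 0.58×(255−21) = 21 + 135.72 = 156.72 → 157
  G: 53 + 117.16 = 170.16 → 170
  B: 18 + 0.58×(255−18) = 18 + 137.46 = 155.46 → 155
rgb(157, 170, 155) = #9DAA9B.

#9DAA9B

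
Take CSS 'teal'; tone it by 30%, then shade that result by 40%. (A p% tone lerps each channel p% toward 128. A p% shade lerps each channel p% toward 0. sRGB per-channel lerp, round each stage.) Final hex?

#174d4d

CSS teal is rgb(0, 128, 128).
Per channel, c → c + 0.3(128 − c):
  R: 0 + 38.4 = 38.4 → 38
  G: 128 + 0.3×(128−128) = 128 + 0 = 128 → 128
  B: 128 + 0.3×(128−128) = 128 + 0 = 128 → 128
After the tone: rgb(38, 128, 128) = #268080.
A 40% shade moves each channel 40% toward 0:
  R: 38 + 0.4×(0−38) = 38 − 15.2 = 22.8 → 23
  G: 128 − 51.2 = 76.8 → 77
  B: 128 − 51.2 = 76.8 → 77
rgb(23, 77, 77) = #174d4d.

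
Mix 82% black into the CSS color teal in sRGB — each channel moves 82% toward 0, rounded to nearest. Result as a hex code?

CSS teal is rgb(0, 128, 128).
Per channel, c → c + 0.82(0 − c):
  R: 0 + 0.82×(0−0) = 0 + 0 = 0 → 0
  G: 128 − 104.96 = 23.04 → 23
  B: 128 + 0.82×(0−128) = 128 − 104.96 = 23.04 → 23
rgb(0, 23, 23) = #001717.

#001717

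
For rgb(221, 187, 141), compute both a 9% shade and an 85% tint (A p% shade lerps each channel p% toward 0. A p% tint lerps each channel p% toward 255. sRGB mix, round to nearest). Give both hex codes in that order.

#c9aa80, #faf5ee

9% shade:
  R: 221 − 19.89 = 201.11 → 201
  G: 187 + 0.09×(0−187) = 187 − 16.83 = 170.17 → 170
  B: 141 + 0.09×(0−141) = 141 − 12.69 = 128.31 → 128
  → #c9aa80
85% tint:
  R: 221 + 0.85×(255−221) = 221 + 28.9 = 249.9 → 250
  G: 187 + 0.85×(255−187) = 187 + 57.8 = 244.8 → 245
  B: 141 + 96.9 = 237.9 → 238
  → #faf5ee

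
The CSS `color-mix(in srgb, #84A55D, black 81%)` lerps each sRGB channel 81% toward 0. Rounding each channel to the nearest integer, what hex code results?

#84A55D is rgb(132, 165, 93).
Lerp each channel 81% toward 0:
  R: 132 + 0.81×(0−132) = 132 − 106.92 = 25.08 → 25
  G: 165 − 133.65 = 31.35 → 31
  B: 93 + 0.81×(0−93) = 93 − 75.33 = 17.67 → 18
rgb(25, 31, 18) = #191F12.

#191F12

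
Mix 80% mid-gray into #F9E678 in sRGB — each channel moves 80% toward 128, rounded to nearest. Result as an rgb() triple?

#F9E678 is rgb(249, 230, 120).
Per channel, c → c + 0.8(128 − c):
  R: 249 + 0.8×(128−249) = 249 − 96.8 = 152.2 → 152
  G: 230 − 81.6 = 148.4 → 148
  B: 120 + 6.4 = 126.4 → 126

rgb(152, 148, 126)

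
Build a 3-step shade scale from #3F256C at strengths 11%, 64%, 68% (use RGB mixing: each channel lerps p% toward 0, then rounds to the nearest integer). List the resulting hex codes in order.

#3F256C is rgb(63, 37, 108).
11%: (63 − 6.93 = 56.07→56, 37 − 4.07 = 32.93→33, 108 − 11.88 = 96.12→96) → #382160
64%: (63 − 40.32 = 22.68→23, 37 − 23.68 = 13.32→13, 108 − 69.12 = 38.88→39) → #170D27
68%: (63 − 42.84 = 20.16→20, 37 − 25.16 = 11.84→12, 108 − 73.44 = 34.56→35) → #140C23

#382160, #170D27, #140C23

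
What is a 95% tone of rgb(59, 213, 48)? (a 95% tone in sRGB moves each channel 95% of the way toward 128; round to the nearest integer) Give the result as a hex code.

#7d847c

A 95% tone moves each channel 95% toward 128:
  R: 59 + 65.55 = 124.55 → 125
  G: 213 + 0.95×(128−213) = 213 − 80.75 = 132.25 → 132
  B: 48 + 76 = 124 → 124
rgb(125, 132, 124) = #7d847c.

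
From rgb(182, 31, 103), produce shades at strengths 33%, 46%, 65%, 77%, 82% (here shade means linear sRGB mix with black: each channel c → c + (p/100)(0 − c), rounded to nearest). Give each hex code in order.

#7a1545, #621138, #400b24, #2a0718, #210613

33%: (182 − 60.06 = 121.94→122, 31 − 10.23 = 20.77→21, 103 − 33.99 = 69.01→69) → #7a1545
46%: (182 − 83.72 = 98.28→98, 31 − 14.26 = 16.74→17, 103 − 47.38 = 55.62→56) → #621138
65%: (182 − 118.3 = 63.7→64, 31 − 20.15 = 10.85→11, 103 − 66.95 = 36.05→36) → #400b24
77%: (182 − 140.14 = 41.86→42, 31 − 23.87 = 7.13→7, 103 − 79.31 = 23.69→24) → #2a0718
82%: (182 − 149.24 = 32.76→33, 31 − 25.42 = 5.58→6, 103 − 84.46 = 18.54→19) → #210613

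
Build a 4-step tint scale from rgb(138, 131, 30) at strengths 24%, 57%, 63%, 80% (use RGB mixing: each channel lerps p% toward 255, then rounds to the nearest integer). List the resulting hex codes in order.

#A6A154, #CDCA9E, #D4D1AC, #E8E6D2

24%: (138 + 28.08 = 166.08→166, 131 + 29.76 = 160.76→161, 30 + 54 = 84→84) → #A6A154
57%: (138 + 66.69 = 204.69→205, 131 + 70.68 = 201.68→202, 30 + 128.25 = 158.25→158) → #CDCA9E
63%: (138 + 73.71 = 211.71→212, 131 + 78.12 = 209.12→209, 30 + 141.75 = 171.75→172) → #D4D1AC
80%: (138 + 93.6 = 231.6→232, 131 + 99.2 = 230.2→230, 30 + 180 = 210→210) → #E8E6D2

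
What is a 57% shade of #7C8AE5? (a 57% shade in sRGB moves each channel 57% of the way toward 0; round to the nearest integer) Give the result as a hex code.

#353B62

#7C8AE5 is rgb(124, 138, 229).
Per channel, c → c + 0.57(0 − c):
  R: 124 + 0.57×(0−124) = 124 − 70.68 = 53.32 → 53
  G: 138 + 0.57×(0−138) = 138 − 78.66 = 59.34 → 59
  B: 229 + 0.57×(0−229) = 229 − 130.53 = 98.47 → 98
rgb(53, 59, 98) = #353B62.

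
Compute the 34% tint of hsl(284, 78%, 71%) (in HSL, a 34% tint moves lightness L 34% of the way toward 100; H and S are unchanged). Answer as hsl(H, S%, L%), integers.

hsl(284, 78%, 81%)

L moves 34% from 71 toward 100: 71 + 9.86 = 80.86 → 81.
H and S are unchanged.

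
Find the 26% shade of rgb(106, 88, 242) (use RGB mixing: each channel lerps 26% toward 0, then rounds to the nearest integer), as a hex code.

#4e41b3

A 26% shade moves each channel 26% toward 0:
  R: 106 + 0.26×(0−106) = 106 − 27.56 = 78.44 → 78
  G: 88 + 0.26×(0−88) = 88 − 22.88 = 65.12 → 65
  B: 242 + 0.26×(0−242) = 242 − 62.92 = 179.08 → 179
rgb(78, 65, 179) = #4e41b3.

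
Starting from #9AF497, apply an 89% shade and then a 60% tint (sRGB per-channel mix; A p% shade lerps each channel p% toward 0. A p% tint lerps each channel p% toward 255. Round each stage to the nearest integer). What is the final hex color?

#A0A4A0

#9AF497 is rgb(154, 244, 151).
An 89% shade moves each channel 89% toward 0:
  R: 154 − 137.06 = 16.94 → 17
  G: 244 + 0.89×(0−244) = 244 − 217.16 = 26.84 → 27
  B: 151 + 0.89×(0−151) = 151 − 134.39 = 16.61 → 17
After the shade: rgb(17, 27, 17) = #111B11.
A 60% tint moves each channel 60% toward 255:
  R: 17 + 0.6×(255−17) = 17 + 142.8 = 159.8 → 160
  G: 27 + 0.6×(255−27) = 27 + 136.8 = 163.8 → 164
  B: 17 + 0.6×(255−17) = 17 + 142.8 = 159.8 → 160
rgb(160, 164, 160) = #A0A4A0.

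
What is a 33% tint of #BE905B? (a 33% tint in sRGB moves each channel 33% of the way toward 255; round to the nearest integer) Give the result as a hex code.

#D3B591

#BE905B is rgb(190, 144, 91).
Lerp each channel 33% toward 255:
  R: 190 + 0.33×(255−190) = 190 + 21.45 = 211.45 → 211
  G: 144 + 36.63 = 180.63 → 181
  B: 91 + 54.12 = 145.12 → 145
rgb(211, 181, 145) = #D3B591.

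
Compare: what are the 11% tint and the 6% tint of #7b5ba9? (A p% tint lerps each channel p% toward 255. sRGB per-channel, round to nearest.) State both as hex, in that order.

#7b5ba9 is rgb(123, 91, 169).
11% tint:
  R: 123 + 0.11×(255−123) = 123 + 14.52 = 137.52 → 138
  G: 91 + 0.11×(255−91) = 91 + 18.04 = 109.04 → 109
  B: 169 + 0.11×(255−169) = 169 + 9.46 = 178.46 → 178
  → #8a6db2
6% tint:
  R: 123 + 7.92 = 130.92 → 131
  G: 91 + 0.06×(255−91) = 91 + 9.84 = 100.84 → 101
  B: 169 + 0.06×(255−169) = 169 + 5.16 = 174.16 → 174
  → #8365ae

#8a6db2, #8365ae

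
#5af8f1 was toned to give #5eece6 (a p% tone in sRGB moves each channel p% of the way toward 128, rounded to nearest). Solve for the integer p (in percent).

10%

#5af8f1 is rgb(90, 248, 241); #5eece6 is rgb(94, 236, 230).
On the G channel (widest range): 236 ≈ 248 + (p/100)(128 − 248), so p ≈ 100×(236 − 248)/(128 − 248) = -1200/-120 = 10.00.
p = 10 reproduces all three channels after rounding.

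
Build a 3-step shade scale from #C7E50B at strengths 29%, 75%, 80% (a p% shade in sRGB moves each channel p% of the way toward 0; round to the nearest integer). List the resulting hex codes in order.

#8DA308, #323903, #282E02

#C7E50B is rgb(199, 229, 11).
29%: (199 − 57.71 = 141.29→141, 229 − 66.41 = 162.59→163, 11 − 3.19 = 7.81→8) → #8DA308
75%: (199 − 149.25 = 49.75→50, 229 − 171.75 = 57.25→57, 11 − 8.25 = 2.75→3) → #323903
80%: (199 − 159.2 = 39.8→40, 229 − 183.2 = 45.8→46, 11 − 8.8 = 2.2→2) → #282E02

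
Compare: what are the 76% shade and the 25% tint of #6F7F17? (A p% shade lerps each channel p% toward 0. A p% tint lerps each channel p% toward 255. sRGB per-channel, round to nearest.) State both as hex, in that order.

#1B1E06, #939F51

#6F7F17 is rgb(111, 127, 23).
76% shade:
  R: 111 + 0.76×(0−111) = 111 − 84.36 = 26.64 → 27
  G: 127 − 96.52 = 30.48 → 30
  B: 23 + 0.76×(0−23) = 23 − 17.48 = 5.52 → 6
  → #1B1E06
25% tint:
  R: 111 + 36 = 147 → 147
  G: 127 + 0.25×(255−127) = 127 + 32 = 159 → 159
  B: 23 + 0.25×(255−23) = 23 + 58 = 81 → 81
  → #939F51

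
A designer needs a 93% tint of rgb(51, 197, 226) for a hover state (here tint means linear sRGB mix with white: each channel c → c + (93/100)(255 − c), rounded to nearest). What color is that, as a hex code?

#F1FBFD

Per channel, c → c + 0.93(255 − c):
  R: 51 + 189.72 = 240.72 → 241
  G: 197 + 0.93×(255−197) = 197 + 53.94 = 250.94 → 251
  B: 226 + 0.93×(255−226) = 226 + 26.97 = 252.97 → 253
rgb(241, 251, 253) = #F1FBFD.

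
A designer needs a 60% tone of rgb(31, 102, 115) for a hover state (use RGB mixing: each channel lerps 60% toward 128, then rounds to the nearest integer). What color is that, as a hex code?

Per channel, c → c + 0.6(128 − c):
  R: 31 + 0.6×(128−31) = 31 + 58.2 = 89.2 → 89
  G: 102 + 15.6 = 117.6 → 118
  B: 115 + 7.8 = 122.8 → 123
rgb(89, 118, 123) = #59767b.

#59767b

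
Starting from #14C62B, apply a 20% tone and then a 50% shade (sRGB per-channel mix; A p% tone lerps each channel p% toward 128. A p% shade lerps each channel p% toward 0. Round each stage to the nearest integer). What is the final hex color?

#155C1E

#14C62B is rgb(20, 198, 43).
Lerp each channel 20% toward 128:
  R: 20 + 21.6 = 41.6 → 42
  G: 198 + 0.2×(128−198) = 198 − 14 = 184 → 184
  B: 43 + 17 = 60 → 60
After the tone: rgb(42, 184, 60) = #2AB83C.
Per channel, c → c + 0.5(0 − c):
  R: 42 + 0.5×(0−42) = 42 − 21 = 21 → 21
  G: 184 − 92 = 92 → 92
  B: 60 + 0.5×(0−60) = 60 − 30 = 30 → 30
rgb(21, 92, 30) = #155C1E.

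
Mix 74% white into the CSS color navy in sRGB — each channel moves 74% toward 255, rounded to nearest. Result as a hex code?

CSS navy is rgb(0, 0, 128).
A 74% tint moves each channel 74% toward 255:
  R: 0 + 0.74×(255−0) = 0 + 188.7 = 188.7 → 189
  G: 0 + 0.74×(255−0) = 0 + 188.7 = 188.7 → 189
  B: 128 + 93.98 = 221.98 → 222
rgb(189, 189, 222) = #BDBDDE.

#BDBDDE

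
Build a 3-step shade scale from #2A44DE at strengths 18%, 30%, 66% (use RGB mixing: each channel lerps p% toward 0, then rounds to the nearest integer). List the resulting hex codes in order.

#2A44DE is rgb(42, 68, 222).
18%: (42 − 7.56 = 34.44→34, 68 − 12.24 = 55.76→56, 222 − 39.96 = 182.04→182) → #2238B6
30%: (42 − 12.6 = 29.4→29, 68 − 20.4 = 47.6→48, 222 − 66.6 = 155.4→155) → #1D309B
66%: (42 − 27.72 = 14.28→14, 68 − 44.88 = 23.12→23, 222 − 146.52 = 75.48→75) → #0E174B

#2238B6, #1D309B, #0E174B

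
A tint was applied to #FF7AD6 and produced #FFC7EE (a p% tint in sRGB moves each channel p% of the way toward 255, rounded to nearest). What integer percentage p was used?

#FF7AD6 is rgb(255, 122, 214); #FFC7EE is rgb(255, 199, 238).
On the G channel (widest range): 199 ≈ 122 + (p/100)(255 − 122), so p ≈ 100×(199 − 122)/(255 − 122) = 7700/133 = 57.89.
p = 58 reproduces all three channels after rounding.

58%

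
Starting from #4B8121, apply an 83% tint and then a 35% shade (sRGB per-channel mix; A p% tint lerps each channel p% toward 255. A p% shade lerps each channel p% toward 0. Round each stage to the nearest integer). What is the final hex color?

#4B8121 is rgb(75, 129, 33).
Lerp each channel 83% toward 255:
  R: 75 + 149.4 = 224.4 → 224
  G: 129 + 0.83×(255−129) = 129 + 104.58 = 233.58 → 234
  B: 33 + 184.26 = 217.26 → 217
After the tint: rgb(224, 234, 217) = #E0EAD9.
Per channel, c → c + 0.35(0 − c):
  R: 224 − 78.4 = 145.6 → 146
  G: 234 − 81.9 = 152.1 → 152
  B: 217 + 0.35×(0−217) = 217 − 75.95 = 141.05 → 141
rgb(146, 152, 141) = #92988D.

#92988D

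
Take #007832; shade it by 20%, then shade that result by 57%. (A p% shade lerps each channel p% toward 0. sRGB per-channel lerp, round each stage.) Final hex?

#007832 is rgb(0, 120, 50).
Lerp each channel 20% toward 0:
  R: 0 + 0.2×(0−0) = 0 + 0 = 0 → 0
  G: 120 + 0.2×(0−120) = 120 − 24 = 96 → 96
  B: 50 + 0.2×(0−50) = 50 − 10 = 40 → 40
After the shade: rgb(0, 96, 40) = #006028.
A 57% shade moves each channel 57% toward 0:
  R: 0 + 0 = 0 → 0
  G: 96 + 0.57×(0−96) = 96 − 54.72 = 41.28 → 41
  B: 40 + 0.57×(0−40) = 40 − 22.8 = 17.2 → 17
rgb(0, 41, 17) = #002911.

#002911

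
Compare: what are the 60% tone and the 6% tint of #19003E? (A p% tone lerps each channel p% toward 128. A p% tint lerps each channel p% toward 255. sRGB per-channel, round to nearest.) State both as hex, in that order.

#574D66, #270F4A

#19003E is rgb(25, 0, 62).
60% tone:
  R: 25 + 61.8 = 86.8 → 87
  G: 0 + 76.8 = 76.8 → 77
  B: 62 + 0.6×(128−62) = 62 + 39.6 = 101.6 → 102
  → #574D66
6% tint:
  R: 25 + 13.8 = 38.8 → 39
  G: 0 + 15.3 = 15.3 → 15
  B: 62 + 0.06×(255−62) = 62 + 11.58 = 73.58 → 74
  → #270F4A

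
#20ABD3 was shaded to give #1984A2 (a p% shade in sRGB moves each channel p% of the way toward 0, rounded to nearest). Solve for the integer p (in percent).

23%

#20ABD3 is rgb(32, 171, 211); #1984A2 is rgb(25, 132, 162).
On the B channel (widest range): 162 ≈ 211 + (p/100)(0 − 211), so p ≈ 100×(162 − 211)/(0 − 211) = -4900/-211 = 23.22.
p = 23 reproduces all three channels after rounding.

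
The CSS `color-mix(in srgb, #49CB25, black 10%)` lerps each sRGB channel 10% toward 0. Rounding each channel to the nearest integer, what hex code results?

#49CB25 is rgb(73, 203, 37).
Lerp each channel 10% toward 0:
  R: 73 + 0.1×(0−73) = 73 − 7.3 = 65.7 → 66
  G: 203 + 0.1×(0−203) = 203 − 20.3 = 182.7 → 183
  B: 37 − 3.7 = 33.3 → 33
rgb(66, 183, 33) = #42B721.

#42B721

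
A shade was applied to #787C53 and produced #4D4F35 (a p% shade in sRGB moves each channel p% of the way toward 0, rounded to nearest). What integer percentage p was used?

#787C53 is rgb(120, 124, 83); #4D4F35 is rgb(77, 79, 53).
On the G channel (widest range): 79 ≈ 124 + (p/100)(0 − 124), so p ≈ 100×(79 − 124)/(0 − 124) = -4500/-124 = 36.29.
p = 36 reproduces all three channels after rounding.

36%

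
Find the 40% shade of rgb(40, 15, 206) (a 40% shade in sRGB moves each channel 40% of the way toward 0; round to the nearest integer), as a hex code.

A 40% shade moves each channel 40% toward 0:
  R: 40 − 16 = 24 → 24
  G: 15 − 6 = 9 → 9
  B: 206 − 82.4 = 123.6 → 124
rgb(24, 9, 124) = #18097C.

#18097C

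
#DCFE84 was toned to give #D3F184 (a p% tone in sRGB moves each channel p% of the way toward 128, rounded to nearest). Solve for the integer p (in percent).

10%

#DCFE84 is rgb(220, 254, 132); #D3F184 is rgb(211, 241, 132).
On the G channel (widest range): 241 ≈ 254 + (p/100)(128 − 254), so p ≈ 100×(241 − 254)/(128 − 254) = -1300/-126 = 10.32.
p = 10 reproduces all three channels after rounding.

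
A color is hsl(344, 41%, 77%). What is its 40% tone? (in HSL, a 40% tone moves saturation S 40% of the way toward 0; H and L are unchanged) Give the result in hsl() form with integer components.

S moves 40% from 41 toward 0: 41 − 16.4 = 24.6 → 25.
H and L are unchanged.

hsl(344, 25%, 77%)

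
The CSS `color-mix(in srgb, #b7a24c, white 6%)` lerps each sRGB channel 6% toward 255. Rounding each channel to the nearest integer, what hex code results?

#bba857

#b7a24c is rgb(183, 162, 76).
A 6% tint moves each channel 6% toward 255:
  R: 183 + 0.06×(255−183) = 183 + 4.32 = 187.32 → 187
  G: 162 + 5.58 = 167.58 → 168
  B: 76 + 10.74 = 86.74 → 87
rgb(187, 168, 87) = #bba857.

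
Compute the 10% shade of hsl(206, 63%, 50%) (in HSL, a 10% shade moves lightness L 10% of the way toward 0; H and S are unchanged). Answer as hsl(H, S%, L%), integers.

L moves 10% from 50 toward 0: 50 − 5 = 45 → 45.
H and S are unchanged.

hsl(206, 63%, 45%)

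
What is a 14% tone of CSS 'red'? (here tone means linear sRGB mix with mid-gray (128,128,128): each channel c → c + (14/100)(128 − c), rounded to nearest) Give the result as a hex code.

CSS red is rgb(255, 0, 0).
A 14% tone moves each channel 14% toward 128:
  R: 255 − 17.78 = 237.22 → 237
  G: 0 + 0.14×(128−0) = 0 + 17.92 = 17.92 → 18
  B: 0 + 0.14×(128−0) = 0 + 17.92 = 17.92 → 18
rgb(237, 18, 18) = #ed1212.

#ed1212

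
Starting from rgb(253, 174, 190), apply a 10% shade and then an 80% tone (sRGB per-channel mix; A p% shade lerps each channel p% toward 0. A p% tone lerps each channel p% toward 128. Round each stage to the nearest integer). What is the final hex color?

#948689

A 10% shade moves each channel 10% toward 0:
  R: 253 + 0.1×(0−253) = 253 − 25.3 = 227.7 → 228
  G: 174 + 0.1×(0−174) = 174 − 17.4 = 156.6 → 157
  B: 190 − 19 = 171 → 171
After the shade: rgb(228, 157, 171) = #E49DAB.
Lerp each channel 80% toward 128:
  R: 228 − 80 = 148 → 148
  G: 157 − 23.2 = 133.8 → 134
  B: 171 + 0.8×(128−171) = 171 − 34.4 = 136.6 → 137
rgb(148, 134, 137) = #948689.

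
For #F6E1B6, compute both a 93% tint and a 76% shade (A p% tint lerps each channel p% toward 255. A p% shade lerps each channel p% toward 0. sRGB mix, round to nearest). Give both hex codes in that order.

#F6E1B6 is rgb(246, 225, 182).
93% tint:
  R: 246 + 8.37 = 254.37 → 254
  G: 225 + 27.9 = 252.9 → 253
  B: 182 + 67.89 = 249.89 → 250
  → #FEFDFA
76% shade:
  R: 246 + 0.76×(0−246) = 246 − 186.96 = 59.04 → 59
  G: 225 + 0.76×(0−225) = 225 − 171 = 54 → 54
  B: 182 − 138.32 = 43.68 → 44
  → #3B362C

#FEFDFA, #3B362C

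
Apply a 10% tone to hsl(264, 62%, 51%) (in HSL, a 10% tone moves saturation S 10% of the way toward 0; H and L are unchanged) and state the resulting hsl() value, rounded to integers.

hsl(264, 56%, 51%)

S moves 10% from 62 toward 0: 62 − 6.2 = 55.8 → 56.
H and L are unchanged.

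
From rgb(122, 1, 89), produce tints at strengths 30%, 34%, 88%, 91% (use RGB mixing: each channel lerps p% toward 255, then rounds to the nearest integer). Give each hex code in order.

30%: (122 + 39.9 = 161.9→162, 1 + 76.2 = 77.2→77, 89 + 49.8 = 138.8→139) → #A24D8B
34%: (122 + 45.22 = 167.22→167, 1 + 86.36 = 87.36→87, 89 + 56.44 = 145.44→145) → #A75791
88%: (122 + 117.04 = 239.04→239, 1 + 223.52 = 224.52→225, 89 + 146.08 = 235.08→235) → #EFE1EB
91%: (122 + 121.03 = 243.03→243, 1 + 231.14 = 232.14→232, 89 + 151.06 = 240.06→240) → #F3E8F0

#A24D8B, #A75791, #EFE1EB, #F3E8F0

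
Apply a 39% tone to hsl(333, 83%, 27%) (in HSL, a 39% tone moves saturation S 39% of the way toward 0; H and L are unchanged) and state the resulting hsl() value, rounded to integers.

hsl(333, 51%, 27%)

S moves 39% from 83 toward 0: 83 − 32.37 = 50.63 → 51.
H and L are unchanged.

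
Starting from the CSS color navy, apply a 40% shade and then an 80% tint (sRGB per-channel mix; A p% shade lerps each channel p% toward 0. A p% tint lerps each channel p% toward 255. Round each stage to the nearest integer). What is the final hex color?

#ccccdb

CSS navy is rgb(0, 0, 128).
A 40% shade moves each channel 40% toward 0:
  R: 0 + 0.4×(0−0) = 0 + 0 = 0 → 0
  G: 0 + 0.4×(0−0) = 0 + 0 = 0 → 0
  B: 128 − 51.2 = 76.8 → 77
After the shade: rgb(0, 0, 77) = #00004d.
An 80% tint moves each channel 80% toward 255:
  R: 0 + 0.8×(255−0) = 0 + 204 = 204 → 204
  G: 0 + 204 = 204 → 204
  B: 77 + 0.8×(255−77) = 77 + 142.4 = 219.4 → 219
rgb(204, 204, 219) = #ccccdb.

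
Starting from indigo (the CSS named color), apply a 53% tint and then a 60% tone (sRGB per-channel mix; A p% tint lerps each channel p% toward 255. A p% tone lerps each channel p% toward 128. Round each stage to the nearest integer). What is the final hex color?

CSS indigo is rgb(75, 0, 130).
A 53% tint moves each channel 53% toward 255:
  R: 75 + 0.53×(255−75) = 75 + 95.4 = 170.4 → 170
  G: 0 + 0.53×(255−0) = 0 + 135.15 = 135.15 → 135
  B: 130 + 0.53×(255−130) = 130 + 66.25 = 196.25 → 196
After the tint: rgb(170, 135, 196) = #AA87C4.
Lerp each channel 60% toward 128:
  R: 170 + 0.6×(128−170) = 170 − 25.2 = 144.8 → 145
  G: 135 − 4.2 = 130.8 → 131
  B: 196 − 40.8 = 155.2 → 155
rgb(145, 131, 155) = #91839B.

#91839B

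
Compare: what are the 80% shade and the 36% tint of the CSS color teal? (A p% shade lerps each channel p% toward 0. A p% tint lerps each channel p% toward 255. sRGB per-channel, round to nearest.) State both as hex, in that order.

CSS teal is rgb(0, 128, 128).
80% shade:
  R: 0 + 0.8×(0−0) = 0 + 0 = 0 → 0
  G: 128 + 0.8×(0−128) = 128 − 102.4 = 25.6 → 26
  B: 128 + 0.8×(0−128) = 128 − 102.4 = 25.6 → 26
  → #001A1A
36% tint:
  R: 0 + 0.36×(255−0) = 0 + 91.8 = 91.8 → 92
  G: 128 + 0.36×(255−128) = 128 + 45.72 = 173.72 → 174
  B: 128 + 0.36×(255−128) = 128 + 45.72 = 173.72 → 174
  → #5CAEAE

#001A1A, #5CAEAE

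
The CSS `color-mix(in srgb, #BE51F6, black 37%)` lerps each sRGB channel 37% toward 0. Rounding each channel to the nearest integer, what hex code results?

#78339B

#BE51F6 is rgb(190, 81, 246).
Lerp each channel 37% toward 0:
  R: 190 − 70.3 = 119.7 → 120
  G: 81 + 0.37×(0−81) = 81 − 29.97 = 51.03 → 51
  B: 246 − 91.02 = 154.98 → 155
rgb(120, 51, 155) = #78339B.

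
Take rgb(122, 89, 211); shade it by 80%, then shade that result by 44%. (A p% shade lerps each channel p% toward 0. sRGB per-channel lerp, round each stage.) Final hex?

#0D0A18

An 80% shade moves each channel 80% toward 0:
  R: 122 − 97.6 = 24.4 → 24
  G: 89 + 0.8×(0−89) = 89 − 71.2 = 17.8 → 18
  B: 211 + 0.8×(0−211) = 211 − 168.8 = 42.2 → 42
After the shade: rgb(24, 18, 42) = #18122A.
A 44% shade moves each channel 44% toward 0:
  R: 24 + 0.44×(0−24) = 24 − 10.56 = 13.44 → 13
  G: 18 − 7.92 = 10.08 → 10
  B: 42 + 0.44×(0−42) = 42 − 18.48 = 23.52 → 24
rgb(13, 10, 24) = #0D0A18.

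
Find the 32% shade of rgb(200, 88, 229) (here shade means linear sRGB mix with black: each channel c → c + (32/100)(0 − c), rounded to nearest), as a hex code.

#883C9C

Lerp each channel 32% toward 0:
  R: 200 − 64 = 136 → 136
  G: 88 − 28.16 = 59.84 → 60
  B: 229 − 73.28 = 155.72 → 156
rgb(136, 60, 156) = #883C9C.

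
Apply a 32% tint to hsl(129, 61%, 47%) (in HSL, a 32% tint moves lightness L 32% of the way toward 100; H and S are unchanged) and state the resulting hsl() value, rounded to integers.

L moves 32% from 47 toward 100: 47 + 16.96 = 63.96 → 64.
H and S are unchanged.

hsl(129, 61%, 64%)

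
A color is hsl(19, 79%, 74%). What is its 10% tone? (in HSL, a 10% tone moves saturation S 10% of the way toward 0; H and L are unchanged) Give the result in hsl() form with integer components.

hsl(19, 71%, 74%)

S moves 10% from 79 toward 0: 79 − 7.9 = 71.1 → 71.
H and L are unchanged.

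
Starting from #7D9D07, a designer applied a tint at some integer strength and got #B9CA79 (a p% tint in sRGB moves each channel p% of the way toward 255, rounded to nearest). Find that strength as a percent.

46%

#7D9D07 is rgb(125, 157, 7); #B9CA79 is rgb(185, 202, 121).
On the B channel (widest range): 121 ≈ 7 + (p/100)(255 − 7), so p ≈ 100×(121 − 7)/(255 − 7) = 11400/248 = 45.97.
p = 46 reproduces all three channels after rounding.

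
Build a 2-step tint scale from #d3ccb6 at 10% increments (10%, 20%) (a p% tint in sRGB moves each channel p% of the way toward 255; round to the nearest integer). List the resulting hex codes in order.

#d7d1bd, #dcd6c5

#d3ccb6 is rgb(211, 204, 182).
10%: (211 + 4.4 = 215.4→215, 204 + 5.1 = 209.1→209, 182 + 7.3 = 189.3→189) → #d7d1bd
20%: (211 + 8.8 = 219.8→220, 204 + 10.2 = 214.2→214, 182 + 14.6 = 196.6→197) → #dcd6c5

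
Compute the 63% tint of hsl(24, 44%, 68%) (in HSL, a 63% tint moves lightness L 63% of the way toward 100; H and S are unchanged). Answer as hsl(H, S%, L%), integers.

hsl(24, 44%, 88%)

L moves 63% from 68 toward 100: 68 + 20.16 = 88.16 → 88.
H and S are unchanged.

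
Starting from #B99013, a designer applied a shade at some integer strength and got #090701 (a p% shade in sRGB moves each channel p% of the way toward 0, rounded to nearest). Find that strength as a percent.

#B99013 is rgb(185, 144, 19); #090701 is rgb(9, 7, 1).
On the R channel (widest range): 9 ≈ 185 + (p/100)(0 − 185), so p ≈ 100×(9 − 185)/(0 − 185) = -17600/-185 = 95.14.
p = 95 reproduces all three channels after rounding.

95%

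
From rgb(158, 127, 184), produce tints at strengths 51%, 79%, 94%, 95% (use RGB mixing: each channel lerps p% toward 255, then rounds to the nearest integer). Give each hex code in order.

51%: (158 + 49.47 = 207.47→207, 127 + 65.28 = 192.28→192, 184 + 36.21 = 220.21→220) → #CFC0DC
79%: (158 + 76.63 = 234.63→235, 127 + 101.12 = 228.12→228, 184 + 56.09 = 240.09→240) → #EBE4F0
94%: (158 + 91.18 = 249.18→249, 127 + 120.32 = 247.32→247, 184 + 66.74 = 250.74→251) → #F9F7FB
95%: (158 + 92.15 = 250.15→250, 127 + 121.6 = 248.6→249, 184 + 67.45 = 251.45→251) → #FAF9FB

#CFC0DC, #EBE4F0, #F9F7FB, #FAF9FB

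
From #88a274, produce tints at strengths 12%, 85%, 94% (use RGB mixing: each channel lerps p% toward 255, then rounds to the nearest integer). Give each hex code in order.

#88a274 is rgb(136, 162, 116).
12%: (136 + 14.28 = 150.28→150, 162 + 11.16 = 173.16→173, 116 + 16.68 = 132.68→133) → #96ad85
85%: (136 + 101.15 = 237.15→237, 162 + 79.05 = 241.05→241, 116 + 118.15 = 234.15→234) → #edf1ea
94%: (136 + 111.86 = 247.86→248, 162 + 87.42 = 249.42→249, 116 + 130.66 = 246.66→247) → #f8f9f7

#96ad85, #edf1ea, #f8f9f7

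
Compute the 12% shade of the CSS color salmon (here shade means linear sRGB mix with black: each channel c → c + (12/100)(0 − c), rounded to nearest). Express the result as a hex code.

CSS salmon is rgb(250, 128, 114).
Lerp each channel 12% toward 0:
  R: 250 + 0.12×(0−250) = 250 − 30 = 220 → 220
  G: 128 + 0.12×(0−128) = 128 − 15.36 = 112.64 → 113
  B: 114 + 0.12×(0−114) = 114 − 13.68 = 100.32 → 100
rgb(220, 113, 100) = #DC7164.

#DC7164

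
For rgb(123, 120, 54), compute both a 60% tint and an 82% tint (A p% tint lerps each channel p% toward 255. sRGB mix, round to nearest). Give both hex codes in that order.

60% tint:
  R: 123 + 79.2 = 202.2 → 202
  G: 120 + 81 = 201 → 201
  B: 54 + 120.6 = 174.6 → 175
  → #CAC9AF
82% tint:
  R: 123 + 0.82×(255−123) = 123 + 108.24 = 231.24 → 231
  G: 120 + 0.82×(255−120) = 120 + 110.7 = 230.7 → 231
  B: 54 + 0.82×(255−54) = 54 + 164.82 = 218.82 → 219
  → #E7E7DB

#CAC9AF, #E7E7DB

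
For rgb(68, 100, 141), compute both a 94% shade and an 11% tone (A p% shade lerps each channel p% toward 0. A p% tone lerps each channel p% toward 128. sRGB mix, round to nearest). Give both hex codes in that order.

94% shade:
  R: 68 + 0.94×(0−68) = 68 − 63.92 = 4.08 → 4
  G: 100 − 94 = 6 → 6
  B: 141 + 0.94×(0−141) = 141 − 132.54 = 8.46 → 8
  → #040608
11% tone:
  R: 68 + 6.6 = 74.6 → 75
  G: 100 + 0.11×(128−100) = 100 + 3.08 = 103.08 → 103
  B: 141 − 1.43 = 139.57 → 140
  → #4B678C

#040608, #4B678C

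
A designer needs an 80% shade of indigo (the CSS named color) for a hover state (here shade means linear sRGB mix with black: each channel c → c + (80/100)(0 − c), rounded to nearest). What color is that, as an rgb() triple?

CSS indigo is rgb(75, 0, 130).
An 80% shade moves each channel 80% toward 0:
  R: 75 − 60 = 15 → 15
  G: 0 + 0.8×(0−0) = 0 + 0 = 0 → 0
  B: 130 + 0.8×(0−130) = 130 − 104 = 26 → 26

rgb(15, 0, 26)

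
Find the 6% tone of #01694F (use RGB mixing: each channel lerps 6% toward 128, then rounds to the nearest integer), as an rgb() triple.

rgb(9, 106, 82)

#01694F is rgb(1, 105, 79).
A 6% tone moves each channel 6% toward 128:
  R: 1 + 0.06×(128−1) = 1 + 7.62 = 8.62 → 9
  G: 105 + 0.06×(128−105) = 105 + 1.38 = 106.38 → 106
  B: 79 + 2.94 = 81.94 → 82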